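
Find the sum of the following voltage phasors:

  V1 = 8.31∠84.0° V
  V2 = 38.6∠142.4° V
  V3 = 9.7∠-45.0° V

Step 1 — Convert each phasor to rectangular form:
  V1 = 8.31·(cos(84.0°) + j·sin(84.0°)) = 0.8686 + j8.264 V
  V2 = 38.6·(cos(142.4°) + j·sin(142.4°)) = -30.58 + j23.55 V
  V3 = 9.7·(cos(-45.0°) + j·sin(-45.0°)) = 6.859 - j6.859 V
Step 2 — Sum components: V_total = -22.85 + j24.96 V.
Step 3 — Convert to polar: |V_total| = 33.84 V, ∠V_total = 132.5°.

V_total = 33.84∠132.5° V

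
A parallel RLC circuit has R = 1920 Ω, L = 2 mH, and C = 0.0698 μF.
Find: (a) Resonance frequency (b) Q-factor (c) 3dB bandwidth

Step 1 — Resonance: ω₀ = 1/√(LC) = 1/√(0.002·6.98e-08) = 8.464e+04 rad/s.
Step 2 — f₀ = ω₀/(2π) = 1.347e+04 Hz.
Step 3 — Parallel Q: Q = R/(ω₀L) = 1920/(8.464e+04·0.002) = 11.34.
Step 4 — Bandwidth: Δω = ω₀/Q = 7462 rad/s; BW = Δω/(2π) = 1188 Hz.

(a) f₀ = 1.347e+04 Hz  (b) Q = 11.34  (c) BW = 1188 Hz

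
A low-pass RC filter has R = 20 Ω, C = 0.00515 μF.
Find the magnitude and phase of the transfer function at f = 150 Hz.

Step 1 — Angular frequency: ω = 2π·150 = 942.5 rad/s.
Step 2 — Transfer function: H(jω) = 1/(1 + jωRC).
Step 3 — Denominator: 1 + jωRC = 1 + j·942.5·20·5.15e-09 = 1 + j9.708e-05.
Step 4 — H = 1 - j9.708e-05.
Step 5 — Magnitude: |H| = 1 (-0.0 dB); phase: φ = -0.0°.

|H| = 1 (-0.0 dB), φ = -0.0°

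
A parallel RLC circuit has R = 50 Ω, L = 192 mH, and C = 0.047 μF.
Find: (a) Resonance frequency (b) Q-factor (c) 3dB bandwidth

Step 1 — Resonance: ω₀ = 1/√(LC) = 1/√(0.192·4.7e-08) = 1.053e+04 rad/s.
Step 2 — f₀ = ω₀/(2π) = 1675 Hz.
Step 3 — Parallel Q: Q = R/(ω₀L) = 50/(1.053e+04·0.192) = 0.02474.
Step 4 — Bandwidth: Δω = ω₀/Q = 4.255e+05 rad/s; BW = Δω/(2π) = 6.773e+04 Hz.

(a) f₀ = 1675 Hz  (b) Q = 0.02474  (c) BW = 6.773e+04 Hz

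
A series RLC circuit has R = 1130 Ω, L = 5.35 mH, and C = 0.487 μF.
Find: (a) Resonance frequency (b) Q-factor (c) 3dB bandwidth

Step 1 — Resonance condition Im(Z)=0 gives ω₀ = 1/√(LC).
Step 2 — ω₀ = 1/√(0.00535·4.87e-07) = 1.959e+04 rad/s.
Step 3 — f₀ = ω₀/(2π) = 3118 Hz.
Step 4 — Series Q: Q = ω₀L/R = 1.959e+04·0.00535/1130 = 0.09275.
Step 5 — 3dB bandwidth: Δω = ω₀/Q = 2.112e+05 rad/s; BW = Δω/(2π) = 3.362e+04 Hz.

(a) f₀ = 3118 Hz  (b) Q = 0.09275  (c) BW = 3.362e+04 Hz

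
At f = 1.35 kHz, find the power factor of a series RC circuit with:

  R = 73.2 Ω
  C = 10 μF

Step 1 — Angular frequency: ω = 2π·f = 2π·1350 = 8482 rad/s.
Step 2 — Component impedances:
  R: Z = R = 73.2 Ω
  C: Z = 1/(jωC) = -j/(ω·C) = 0 - j11.79 Ω
Step 3 — Series combination: Z_total = R + C = 73.2 - j11.79 Ω = 74.14∠-9.1° Ω.
Step 4 — Power factor: PF = cos(φ) = Re(Z)/|Z| = 73.2/74.14 = 0.9873.
Step 5 — Type: Im(Z) = -11.79 ⇒ leading (phase φ = -9.1°).

PF = 0.9873 (leading, φ = -9.1°)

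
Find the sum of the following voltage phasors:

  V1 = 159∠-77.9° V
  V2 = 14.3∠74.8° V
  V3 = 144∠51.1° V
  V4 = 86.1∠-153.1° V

Step 1 — Convert each phasor to rectangular form:
  V1 = 159·(cos(-77.9°) + j·sin(-77.9°)) = 33.33 - j155.5 V
  V2 = 14.3·(cos(74.8°) + j·sin(74.8°)) = 3.749 + j13.8 V
  V3 = 144·(cos(51.1°) + j·sin(51.1°)) = 90.43 + j112.1 V
  V4 = 86.1·(cos(-153.1°) + j·sin(-153.1°)) = -76.78 - j38.95 V
Step 2 — Sum components: V_total = 50.72 - j68.56 V.
Step 3 — Convert to polar: |V_total| = 85.28 V, ∠V_total = -53.5°.

V_total = 85.28∠-53.5° V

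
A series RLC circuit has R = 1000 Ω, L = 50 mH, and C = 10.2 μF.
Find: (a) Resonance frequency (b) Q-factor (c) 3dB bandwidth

Step 1 — Resonance: ω₀ = 1/√(LC) = 1/√(0.05·1.02e-05) = 1400 rad/s.
Step 2 — f₀ = ω₀/(2π) = 222.9 Hz.
Step 3 — Series Q: Q = ω₀L/R = 1400·0.05/1000 = 0.07001.
Step 4 — Bandwidth: Δω = ω₀/Q = 2e+04 rad/s; BW = Δω/(2π) = 3183 Hz.

(a) f₀ = 222.9 Hz  (b) Q = 0.07001  (c) BW = 3183 Hz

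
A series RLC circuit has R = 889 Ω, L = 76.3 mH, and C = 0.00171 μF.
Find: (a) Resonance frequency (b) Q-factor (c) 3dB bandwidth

Step 1 — Resonance condition Im(Z)=0 gives ω₀ = 1/√(LC).
Step 2 — ω₀ = 1/√(0.0763·1.71e-09) = 8.755e+04 rad/s.
Step 3 — f₀ = ω₀/(2π) = 1.393e+04 Hz.
Step 4 — Series Q: Q = ω₀L/R = 8.755e+04·0.0763/889 = 7.514.
Step 5 — 3dB bandwidth: Δω = ω₀/Q = 1.165e+04 rad/s; BW = Δω/(2π) = 1854 Hz.

(a) f₀ = 1.393e+04 Hz  (b) Q = 7.514  (c) BW = 1854 Hz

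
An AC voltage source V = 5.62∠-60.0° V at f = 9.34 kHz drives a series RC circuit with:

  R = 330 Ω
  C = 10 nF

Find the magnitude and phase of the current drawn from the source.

Step 1 — Angular frequency: ω = 2π·f = 2π·9340 = 5.868e+04 rad/s.
Step 2 — Component impedances:
  R: Z = R = 330 Ω
  C: Z = 1/(jωC) = -j/(ω·C) = 0 - j1704 Ω
Step 3 — Series combination: Z_total = R + C = 330 - j1704 Ω = 1736∠-79.0° Ω.
Step 4 — Source phasor: V = 5.62∠-60.0° V = 2.81 - j4.867 V.
Step 5 — Ohm's law: I = V / Z_total = (2.81 - j4.867) / (330 - j1704) = 0.003061 + j0.001056 A.
Step 6 — Convert to polar: |I| = 0.003238 A, ∠I = 19.0°.

I = 0.003238∠19.0° A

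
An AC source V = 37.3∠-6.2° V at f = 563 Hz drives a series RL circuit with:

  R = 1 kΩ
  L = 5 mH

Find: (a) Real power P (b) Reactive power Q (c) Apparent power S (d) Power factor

Step 1 — Angular frequency: ω = 2π·f = 2π·563 = 3537 rad/s.
Step 2 — Component impedances:
  R: Z = R = 1000 Ω
  L: Z = jωL = j·3537·0.005 = 0 + j17.69 Ω
Step 3 — Series combination: Z_total = R + L = 1000 + j17.69 Ω = 1000∠1.0° Ω.
Step 4 — Source phasor: V = 37.3∠-6.2° V = 37.08 - j4.028 V.
Step 5 — Current: I = V / Z = 0.037 - j0.004683 A = 0.03729∠-7.2° A.
Step 6 — Complex power: S = V·I* = 1.391 + j0.0246 VA.
Step 7 — Real power: P = Re(S) = 1.391 W.
Step 8 — Reactive power: Q = Im(S) = 0.0246 VAR.
Step 9 — Apparent power: |S| = 1.391 VA.
Step 10 — Power factor: PF = P/|S| = 0.9998 (lagging).

(a) P = 1.391 W  (b) Q = 0.0246 VAR  (c) S = 1.391 VA  (d) PF = 0.9998 (lagging)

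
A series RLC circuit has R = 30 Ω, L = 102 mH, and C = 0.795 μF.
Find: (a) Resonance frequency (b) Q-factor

Step 1 — Resonance condition Im(Z)=0 gives ω₀ = 1/√(LC).
Step 2 — ω₀ = 1/√(0.102·7.95e-07) = 3512 rad/s.
Step 3 — f₀ = ω₀/(2π) = 558.9 Hz.
Step 4 — Series Q: Q = ω₀L/R = 3512·0.102/30 = 11.94.

(a) f₀ = 558.9 Hz  (b) Q = 11.94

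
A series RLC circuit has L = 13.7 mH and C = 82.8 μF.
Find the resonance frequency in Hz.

Step 1 — Resonance condition Im(Z)=0 gives ω₀ = 1/√(LC).
Step 2 — ω₀ = 1/√(0.0137·8.28e-05) = 938.9 rad/s.
Step 3 — f₀ = ω₀/(2π) = 149.4 Hz.

f₀ = 149.4 Hz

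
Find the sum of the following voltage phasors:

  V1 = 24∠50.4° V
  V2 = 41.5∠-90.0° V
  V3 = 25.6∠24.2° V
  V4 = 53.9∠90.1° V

Step 1 — Convert each phasor to rectangular form:
  V1 = 24·(cos(50.4°) + j·sin(50.4°)) = 15.3 + j18.49 V
  V2 = 41.5·(cos(-90.0°) + j·sin(-90.0°)) = 0 - j41.5 V
  V3 = 25.6·(cos(24.2°) + j·sin(24.2°)) = 23.35 + j10.49 V
  V4 = 53.9·(cos(90.1°) + j·sin(90.1°)) = -0.09407 + j53.9 V
Step 2 — Sum components: V_total = 38.55 + j41.39 V.
Step 3 — Convert to polar: |V_total| = 56.56 V, ∠V_total = 47.0°.

V_total = 56.56∠47.0° V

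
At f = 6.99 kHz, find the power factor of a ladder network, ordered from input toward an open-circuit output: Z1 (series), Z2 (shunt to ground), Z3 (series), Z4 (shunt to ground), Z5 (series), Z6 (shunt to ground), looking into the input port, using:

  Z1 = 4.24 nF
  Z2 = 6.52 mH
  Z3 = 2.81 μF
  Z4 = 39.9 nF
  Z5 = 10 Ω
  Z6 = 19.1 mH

Step 1 — Angular frequency: ω = 2π·f = 2π·6990 = 4.392e+04 rad/s.
Step 2 — Component impedances:
  Z1: Z = 1/(jωC) = -j/(ω·C) = 0 - j5370 Ω
  Z2: Z = jωL = j·4.392e+04·0.00652 = 0 + j286.4 Ω
  Z3: Z = 1/(jωC) = -j/(ω·C) = 0 - j8.103 Ω
  Z4: Z = 1/(jωC) = -j/(ω·C) = 0 - j570.7 Ω
  Z5: Z = R = 10 Ω
  Z6: Z = jωL = j·4.392e+04·0.0191 = 0 + j838.9 Ω
Step 3 — Ladder network (open output): work backward from the far end, alternating series and parallel combinations. Z_in = 1.635 - j5029 Ω = 5029∠-90.0° Ω.
Step 4 — Power factor: PF = cos(φ) = Re(Z)/|Z| = 1.6354/5029.2 = 0.0003252.
Step 5 — Type: Im(Z) = -5029 ⇒ leading (phase φ = -90.0°).

PF = 0.0003252 (leading, φ = -90.0°)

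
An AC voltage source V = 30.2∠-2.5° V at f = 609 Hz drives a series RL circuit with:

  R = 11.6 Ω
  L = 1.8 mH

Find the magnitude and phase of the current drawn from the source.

Step 1 — Angular frequency: ω = 2π·f = 2π·609 = 3826 rad/s.
Step 2 — Component impedances:
  R: Z = R = 11.6 Ω
  L: Z = jωL = j·3826·0.0018 = 0 + j6.888 Ω
Step 3 — Series combination: Z_total = R + L = 11.6 + j6.888 Ω = 13.49∠30.7° Ω.
Step 4 — Source phasor: V = 30.2∠-2.5° V = 30.17 - j1.317 V.
Step 5 — Ohm's law: I = V / Z_total = (30.17 - j1.317) / (11.6 + j6.888) = 1.873 - j1.226 A.
Step 6 — Convert to polar: |I| = 2.239 A, ∠I = -33.2°.

I = 2.239∠-33.2° A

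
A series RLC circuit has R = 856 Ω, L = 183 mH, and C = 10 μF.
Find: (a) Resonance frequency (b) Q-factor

Step 1 — Resonance condition Im(Z)=0 gives ω₀ = 1/√(LC).
Step 2 — ω₀ = 1/√(0.183·1e-05) = 739.2 rad/s.
Step 3 — f₀ = ω₀/(2π) = 117.7 Hz.
Step 4 — Series Q: Q = ω₀L/R = 739.2·0.183/856 = 0.158.

(a) f₀ = 117.7 Hz  (b) Q = 0.158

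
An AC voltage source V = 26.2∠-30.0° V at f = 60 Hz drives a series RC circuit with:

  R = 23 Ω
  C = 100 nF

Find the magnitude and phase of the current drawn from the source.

Step 1 — Angular frequency: ω = 2π·f = 2π·60 = 377 rad/s.
Step 2 — Component impedances:
  R: Z = R = 23 Ω
  C: Z = 1/(jωC) = -j/(ω·C) = 0 - j2.653e+04 Ω
Step 3 — Series combination: Z_total = R + C = 23 - j2.653e+04 Ω = 2.653e+04∠-90.0° Ω.
Step 4 — Source phasor: V = 26.2∠-30.0° V = 22.69 - j13.1 V.
Step 5 — Ohm's law: I = V / Z_total = (22.69 - j13.1) / (23 - j2.653e+04) = 0.0004946 + j0.000855 A.
Step 6 — Convert to polar: |I| = 0.0009877 A, ∠I = 60.0°.

I = 0.0009877∠60.0° A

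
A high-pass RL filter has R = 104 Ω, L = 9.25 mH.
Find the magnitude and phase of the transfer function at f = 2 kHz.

Step 1 — Angular frequency: ω = 2π·2000 = 1.257e+04 rad/s.
Step 2 — Transfer function: H(jω) = jωL/(R + jωL).
Step 3 — Numerator jωL = j·116.2; denominator R + jωL = 104 + j116.2.
Step 4 — H = 0.5554 + j0.4969.
Step 5 — Magnitude: |H| = 0.7453 (-2.6 dB); phase: φ = 41.8°.

|H| = 0.7453 (-2.6 dB), φ = 41.8°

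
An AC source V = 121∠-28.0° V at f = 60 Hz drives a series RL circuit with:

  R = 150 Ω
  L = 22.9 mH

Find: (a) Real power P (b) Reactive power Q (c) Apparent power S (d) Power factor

Step 1 — Angular frequency: ω = 2π·f = 2π·60 = 377 rad/s.
Step 2 — Component impedances:
  R: Z = R = 150 Ω
  L: Z = jωL = j·377·0.0229 = 0 + j8.633 Ω
Step 3 — Series combination: Z_total = R + L = 150 + j8.633 Ω = 150.2∠3.3° Ω.
Step 4 — Source phasor: V = 121∠-28.0° V = 106.8 - j56.81 V.
Step 5 — Current: I = V / Z = 0.6882 - j0.4183 A = 0.8053∠-31.3° A.
Step 6 — Complex power: S = V·I* = 97.28 + j5.599 VA.
Step 7 — Real power: P = Re(S) = 97.28 W.
Step 8 — Reactive power: Q = Im(S) = 5.599 VAR.
Step 9 — Apparent power: |S| = 97.45 VA.
Step 10 — Power factor: PF = P/|S| = 0.9983 (lagging).

(a) P = 97.28 W  (b) Q = 5.599 VAR  (c) S = 97.45 VA  (d) PF = 0.9983 (lagging)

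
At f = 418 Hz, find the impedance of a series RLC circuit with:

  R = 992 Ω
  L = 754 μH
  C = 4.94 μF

Step 1 — Angular frequency: ω = 2π·f = 2π·418 = 2626 rad/s.
Step 2 — Component impedances:
  R: Z = R = 992 Ω
  L: Z = jωL = j·2626·0.000754 = 0 + j1.98 Ω
  C: Z = 1/(jωC) = -j/(ω·C) = 0 - j77.08 Ω
Step 3 — Series combination: Z_total = R + L + C = 992 - j75.1 Ω = 994.8∠-4.3° Ω.

Z = 992 - j75.1 Ω = 994.8∠-4.3° Ω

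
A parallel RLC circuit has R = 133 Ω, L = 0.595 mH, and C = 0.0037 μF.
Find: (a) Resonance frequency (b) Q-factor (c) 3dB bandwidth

Step 1 — Resonance: ω₀ = 1/√(LC) = 1/√(0.000595·3.7e-09) = 6.74e+05 rad/s.
Step 2 — f₀ = ω₀/(2π) = 1.073e+05 Hz.
Step 3 — Parallel Q: Q = R/(ω₀L) = 133/(6.74e+05·0.000595) = 0.3317.
Step 4 — Bandwidth: Δω = ω₀/Q = 2.032e+06 rad/s; BW = Δω/(2π) = 3.234e+05 Hz.

(a) f₀ = 1.073e+05 Hz  (b) Q = 0.3317  (c) BW = 3.234e+05 Hz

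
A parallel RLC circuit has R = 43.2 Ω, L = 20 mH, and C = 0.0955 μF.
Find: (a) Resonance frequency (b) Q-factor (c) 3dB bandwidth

Step 1 — Resonance: ω₀ = 1/√(LC) = 1/√(0.02·9.55e-08) = 2.288e+04 rad/s.
Step 2 — f₀ = ω₀/(2π) = 3642 Hz.
Step 3 — Parallel Q: Q = R/(ω₀L) = 43.2/(2.288e+04·0.02) = 0.0944.
Step 4 — Bandwidth: Δω = ω₀/Q = 2.424e+05 rad/s; BW = Δω/(2π) = 3.858e+04 Hz.

(a) f₀ = 3642 Hz  (b) Q = 0.0944  (c) BW = 3.858e+04 Hz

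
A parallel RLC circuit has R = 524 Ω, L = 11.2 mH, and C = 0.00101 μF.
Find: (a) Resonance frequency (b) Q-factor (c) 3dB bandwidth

Step 1 — Resonance: ω₀ = 1/√(LC) = 1/√(0.0112·1.01e-09) = 2.973e+05 rad/s.
Step 2 — f₀ = ω₀/(2π) = 4.732e+04 Hz.
Step 3 — Parallel Q: Q = R/(ω₀L) = 524/(2.973e+05·0.0112) = 0.1574.
Step 4 — Bandwidth: Δω = ω₀/Q = 1.89e+06 rad/s; BW = Δω/(2π) = 3.007e+05 Hz.

(a) f₀ = 4.732e+04 Hz  (b) Q = 0.1574  (c) BW = 3.007e+05 Hz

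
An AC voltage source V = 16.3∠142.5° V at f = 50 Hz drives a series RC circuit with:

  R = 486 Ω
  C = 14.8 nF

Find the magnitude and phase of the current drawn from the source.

Step 1 — Angular frequency: ω = 2π·f = 2π·50 = 314.2 rad/s.
Step 2 — Component impedances:
  R: Z = R = 486 Ω
  C: Z = 1/(jωC) = -j/(ω·C) = 0 - j2.151e+05 Ω
Step 3 — Series combination: Z_total = R + C = 486 - j2.151e+05 Ω = 2.151e+05∠-89.9° Ω.
Step 4 — Source phasor: V = 16.3∠142.5° V = -12.93 + j9.923 V.
Step 5 — Ohm's law: I = V / Z_total = (-12.93 + j9.923) / (486 - j2.151e+05) = -4.627e-05 - j6.002e-05 A.
Step 6 — Convert to polar: |I| = 7.579e-05 A, ∠I = -127.6°.

I = 7.579e-05∠-127.6° A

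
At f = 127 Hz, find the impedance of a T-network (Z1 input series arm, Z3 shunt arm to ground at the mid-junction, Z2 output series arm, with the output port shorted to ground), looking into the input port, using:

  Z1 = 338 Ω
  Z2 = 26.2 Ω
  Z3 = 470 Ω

Step 1 — Angular frequency: ω = 2π·f = 2π·127 = 798 rad/s.
Step 2 — Component impedances:
  Z1: Z = R = 338 Ω
  Z2: Z = R = 26.2 Ω
  Z3: Z = R = 470 Ω
Step 3 — With the output port shorted to ground, the output series arm Z2 runs from the junction to ground; the shunt arm Z3 also runs from the junction to ground. They appear in parallel: Z3 || Z2 = 24.82 Ω.
Step 4 — Series with input arm Z1: Z_in = Z1 + (Z3 || Z2) = 362.8 Ω = 362.8∠0.0° Ω.

Z = 362.8 Ω = 362.8∠0.0° Ω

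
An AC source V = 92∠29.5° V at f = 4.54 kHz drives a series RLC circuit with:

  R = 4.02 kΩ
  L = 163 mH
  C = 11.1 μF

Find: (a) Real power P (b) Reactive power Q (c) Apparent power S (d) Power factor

Step 1 — Angular frequency: ω = 2π·f = 2π·4540 = 2.853e+04 rad/s.
Step 2 — Component impedances:
  R: Z = R = 4020 Ω
  L: Z = jωL = j·2.853e+04·0.163 = 0 + j4650 Ω
  C: Z = 1/(jωC) = -j/(ω·C) = 0 - j3.158 Ω
Step 3 — Series combination: Z_total = R + L + C = 4020 + j4647 Ω = 6144∠49.1° Ω.
Step 4 — Source phasor: V = 92∠29.5° V = 80.07 + j45.3 V.
Step 5 — Current: I = V / Z = 0.0141 - j0.005031 A = 0.01497∠-19.6° A.
Step 6 — Complex power: S = V·I* = 0.9013 + j1.042 VA.
Step 7 — Real power: P = Re(S) = 0.9013 W.
Step 8 — Reactive power: Q = Im(S) = 1.042 VAR.
Step 9 — Apparent power: |S| = 1.378 VA.
Step 10 — Power factor: PF = P/|S| = 0.6543 (lagging).

(a) P = 0.9013 W  (b) Q = 1.042 VAR  (c) S = 1.378 VA  (d) PF = 0.6543 (lagging)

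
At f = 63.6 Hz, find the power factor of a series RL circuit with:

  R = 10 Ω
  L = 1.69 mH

Step 1 — Angular frequency: ω = 2π·f = 2π·63.6 = 399.6 rad/s.
Step 2 — Component impedances:
  R: Z = R = 10 Ω
  L: Z = jωL = j·399.6·0.00169 = 0 + j0.6753 Ω
Step 3 — Series combination: Z_total = R + L = 10 + j0.6753 Ω = 10.02∠3.9° Ω.
Step 4 — Power factor: PF = cos(φ) = Re(Z)/|Z| = 10/10.023 = 0.9977.
Step 5 — Type: Im(Z) = 0.6753 ⇒ lagging (phase φ = 3.9°).

PF = 0.9977 (lagging, φ = 3.9°)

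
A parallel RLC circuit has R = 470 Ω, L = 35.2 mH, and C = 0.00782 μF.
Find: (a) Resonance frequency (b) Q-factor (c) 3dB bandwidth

Step 1 — Resonance: ω₀ = 1/√(LC) = 1/√(0.0352·7.82e-09) = 6.027e+04 rad/s.
Step 2 — f₀ = ω₀/(2π) = 9593 Hz.
Step 3 — Parallel Q: Q = R/(ω₀L) = 470/(6.027e+04·0.0352) = 0.2215.
Step 4 — Bandwidth: Δω = ω₀/Q = 2.721e+05 rad/s; BW = Δω/(2π) = 4.33e+04 Hz.

(a) f₀ = 9593 Hz  (b) Q = 0.2215  (c) BW = 4.33e+04 Hz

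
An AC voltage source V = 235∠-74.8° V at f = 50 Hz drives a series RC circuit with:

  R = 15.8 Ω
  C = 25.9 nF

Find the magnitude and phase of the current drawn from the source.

Step 1 — Angular frequency: ω = 2π·f = 2π·50 = 314.2 rad/s.
Step 2 — Component impedances:
  R: Z = R = 15.8 Ω
  C: Z = 1/(jωC) = -j/(ω·C) = 0 - j1.229e+05 Ω
Step 3 — Series combination: Z_total = R + C = 15.8 - j1.229e+05 Ω = 1.229e+05∠-90.0° Ω.
Step 4 — Source phasor: V = 235∠-74.8° V = 61.61 - j226.8 V.
Step 5 — Ohm's law: I = V / Z_total = (61.61 - j226.8) / (15.8 - j1.229e+05) = 0.001845 + j0.0005011 A.
Step 6 — Convert to polar: |I| = 0.001912 A, ∠I = 15.2°.

I = 0.001912∠15.2° A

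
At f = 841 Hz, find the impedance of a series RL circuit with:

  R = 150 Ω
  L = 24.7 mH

Step 1 — Angular frequency: ω = 2π·f = 2π·841 = 5284 rad/s.
Step 2 — Component impedances:
  R: Z = R = 150 Ω
  L: Z = jωL = j·5284·0.0247 = 0 + j130.5 Ω
Step 3 — Series combination: Z_total = R + L = 150 + j130.5 Ω = 198.8∠41.0° Ω.

Z = 150 + j130.5 Ω = 198.8∠41.0° Ω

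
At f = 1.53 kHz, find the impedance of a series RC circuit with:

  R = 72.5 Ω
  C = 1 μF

Step 1 — Angular frequency: ω = 2π·f = 2π·1530 = 9613 rad/s.
Step 2 — Component impedances:
  R: Z = R = 72.5 Ω
  C: Z = 1/(jωC) = -j/(ω·C) = 0 - j104 Ω
Step 3 — Series combination: Z_total = R + C = 72.5 - j104 Ω = 126.8∠-55.1° Ω.

Z = 72.5 - j104 Ω = 126.8∠-55.1° Ω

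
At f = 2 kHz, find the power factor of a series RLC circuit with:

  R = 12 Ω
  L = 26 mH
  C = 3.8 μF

Step 1 — Angular frequency: ω = 2π·f = 2π·2000 = 1.257e+04 rad/s.
Step 2 — Component impedances:
  R: Z = R = 12 Ω
  L: Z = jωL = j·1.257e+04·0.026 = 0 + j326.7 Ω
  C: Z = 1/(jωC) = -j/(ω·C) = 0 - j20.94 Ω
Step 3 — Series combination: Z_total = R + L + C = 12 + j305.8 Ω = 306∠87.8° Ω.
Step 4 — Power factor: PF = cos(φ) = Re(Z)/|Z| = 12/306.02 = 0.03921.
Step 5 — Type: Im(Z) = 305.8 ⇒ lagging (phase φ = 87.8°).

PF = 0.03921 (lagging, φ = 87.8°)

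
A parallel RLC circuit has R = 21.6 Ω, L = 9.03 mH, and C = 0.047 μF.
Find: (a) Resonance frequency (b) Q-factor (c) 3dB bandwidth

Step 1 — Resonance: ω₀ = 1/√(LC) = 1/√(0.00903·4.7e-08) = 4.854e+04 rad/s.
Step 2 — f₀ = ω₀/(2π) = 7726 Hz.
Step 3 — Parallel Q: Q = R/(ω₀L) = 21.6/(4.854e+04·0.00903) = 0.04928.
Step 4 — Bandwidth: Δω = ω₀/Q = 9.85e+05 rad/s; BW = Δω/(2π) = 1.568e+05 Hz.

(a) f₀ = 7726 Hz  (b) Q = 0.04928  (c) BW = 1.568e+05 Hz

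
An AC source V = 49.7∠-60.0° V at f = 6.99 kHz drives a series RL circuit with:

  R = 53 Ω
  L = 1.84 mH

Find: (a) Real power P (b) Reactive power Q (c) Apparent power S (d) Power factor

Step 1 — Angular frequency: ω = 2π·f = 2π·6990 = 4.392e+04 rad/s.
Step 2 — Component impedances:
  R: Z = R = 53 Ω
  L: Z = jωL = j·4.392e+04·0.00184 = 0 + j80.81 Ω
Step 3 — Series combination: Z_total = R + L = 53 + j80.81 Ω = 96.64∠56.7° Ω.
Step 4 — Source phasor: V = 49.7∠-60.0° V = 24.85 - j43.04 V.
Step 5 — Current: I = V / Z = -0.2314 - j0.4593 A = 0.5143∠-116.7° A.
Step 6 — Complex power: S = V·I* = 14.02 + j21.37 VA.
Step 7 — Real power: P = Re(S) = 14.02 W.
Step 8 — Reactive power: Q = Im(S) = 21.37 VAR.
Step 9 — Apparent power: |S| = 25.56 VA.
Step 10 — Power factor: PF = P/|S| = 0.5484 (lagging).

(a) P = 14.02 W  (b) Q = 21.37 VAR  (c) S = 25.56 VA  (d) PF = 0.5484 (lagging)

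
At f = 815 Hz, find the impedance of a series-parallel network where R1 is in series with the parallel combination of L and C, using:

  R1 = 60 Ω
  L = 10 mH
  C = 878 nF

Step 1 — Angular frequency: ω = 2π·f = 2π·815 = 5121 rad/s.
Step 2 — Component impedances:
  R1: Z = R = 60 Ω
  L: Z = jωL = j·5121·0.01 = 0 + j51.21 Ω
  C: Z = 1/(jωC) = -j/(ω·C) = 0 - j222.4 Ω
Step 3 — Parallel branch: L || C = 1/(1/L + 1/C) = 0 + j66.52 Ω.
Step 4 — Series with R1: Z_total = R1 + (L || C) = 60 + j66.52 Ω = 89.58∠48.0° Ω.

Z = 60 + j66.52 Ω = 89.58∠48.0° Ω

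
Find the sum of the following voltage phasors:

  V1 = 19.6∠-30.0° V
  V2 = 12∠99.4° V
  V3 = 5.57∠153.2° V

Step 1 — Convert each phasor to rectangular form:
  V1 = 19.6·(cos(-30.0°) + j·sin(-30.0°)) = 16.97 - j9.8 V
  V2 = 12·(cos(99.4°) + j·sin(99.4°)) = -1.96 + j11.84 V
  V3 = 5.57·(cos(153.2°) + j·sin(153.2°)) = -4.972 + j2.511 V
Step 2 — Sum components: V_total = 10.04 + j4.55 V.
Step 3 — Convert to polar: |V_total| = 11.03 V, ∠V_total = 24.4°.

V_total = 11.03∠24.4° V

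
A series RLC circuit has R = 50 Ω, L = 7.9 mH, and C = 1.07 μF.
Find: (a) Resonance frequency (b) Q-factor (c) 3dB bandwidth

Step 1 — Resonance: ω₀ = 1/√(LC) = 1/√(0.0079·1.07e-06) = 1.088e+04 rad/s.
Step 2 — f₀ = ω₀/(2π) = 1731 Hz.
Step 3 — Series Q: Q = ω₀L/R = 1.088e+04·0.0079/50 = 1.719.
Step 4 — Bandwidth: Δω = ω₀/Q = 6329 rad/s; BW = Δω/(2π) = 1007 Hz.

(a) f₀ = 1731 Hz  (b) Q = 1.719  (c) BW = 1007 Hz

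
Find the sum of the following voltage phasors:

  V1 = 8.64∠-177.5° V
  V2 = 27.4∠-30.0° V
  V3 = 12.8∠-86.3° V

Step 1 — Convert each phasor to rectangular form:
  V1 = 8.64·(cos(-177.5°) + j·sin(-177.5°)) = -8.632 - j0.3769 V
  V2 = 27.4·(cos(-30.0°) + j·sin(-30.0°)) = 23.73 - j13.7 V
  V3 = 12.8·(cos(-86.3°) + j·sin(-86.3°)) = 0.826 - j12.77 V
Step 2 — Sum components: V_total = 15.92 - j26.85 V.
Step 3 — Convert to polar: |V_total| = 31.22 V, ∠V_total = -59.3°.

V_total = 31.22∠-59.3° V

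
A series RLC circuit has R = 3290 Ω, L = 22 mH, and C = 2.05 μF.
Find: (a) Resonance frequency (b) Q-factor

Step 1 — Resonance condition Im(Z)=0 gives ω₀ = 1/√(LC).
Step 2 — ω₀ = 1/√(0.022·2.05e-06) = 4709 rad/s.
Step 3 — f₀ = ω₀/(2π) = 749.4 Hz.
Step 4 — Series Q: Q = ω₀L/R = 4709·0.022/3290 = 0.03149.

(a) f₀ = 749.4 Hz  (b) Q = 0.03149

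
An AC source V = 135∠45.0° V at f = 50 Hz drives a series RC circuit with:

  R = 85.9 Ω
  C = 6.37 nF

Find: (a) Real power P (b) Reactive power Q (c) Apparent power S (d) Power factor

Step 1 — Angular frequency: ω = 2π·f = 2π·50 = 314.2 rad/s.
Step 2 — Component impedances:
  R: Z = R = 85.9 Ω
  C: Z = 1/(jωC) = -j/(ω·C) = 0 - j4.997e+05 Ω
Step 3 — Series combination: Z_total = R + C = 85.9 - j4.997e+05 Ω = 4.997e+05∠-90.0° Ω.
Step 4 — Source phasor: V = 135∠45.0° V = 95.46 + j95.46 V.
Step 5 — Current: I = V / Z = -0.000191 + j0.0001911 A = 0.0002702∠135.0° A.
Step 6 — Complex power: S = V·I* = 6.27e-06 - j0.03647 VA.
Step 7 — Real power: P = Re(S) = 6.27e-06 W.
Step 8 — Reactive power: Q = Im(S) = -0.03647 VAR.
Step 9 — Apparent power: |S| = 0.03647 VA.
Step 10 — Power factor: PF = P/|S| = 0.0001719 (leading).

(a) P = 6.27e-06 W  (b) Q = -0.03647 VAR  (c) S = 0.03647 VA  (d) PF = 0.0001719 (leading)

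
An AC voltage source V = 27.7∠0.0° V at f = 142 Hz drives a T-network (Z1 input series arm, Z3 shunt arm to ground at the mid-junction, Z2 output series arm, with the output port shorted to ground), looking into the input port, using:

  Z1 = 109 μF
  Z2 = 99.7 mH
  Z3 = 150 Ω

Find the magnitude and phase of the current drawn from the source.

Step 1 — Angular frequency: ω = 2π·f = 2π·142 = 892.2 rad/s.
Step 2 — Component impedances:
  Z1: Z = 1/(jωC) = -j/(ω·C) = 0 - j10.28 Ω
  Z2: Z = jωL = j·892.2·0.0997 = 0 + j88.95 Ω
  Z3: Z = R = 150 Ω
Step 3 — With the output port shorted to ground, the output series arm Z2 runs from the junction to ground; the shunt arm Z3 also runs from the junction to ground. They appear in parallel: Z3 || Z2 = 39.03 + j65.81 Ω.
Step 4 — Series with input arm Z1: Z_in = Z1 + (Z3 || Z2) = 39.03 + j55.53 Ω = 67.87∠54.9° Ω.
Step 5 — Source phasor: V = 27.7∠0.0° V = 27.7 V.
Step 6 — Ohm's law: I = V / Z_total = (27.7) / (39.03 + j55.53) = 0.2347 - j0.3339 A.
Step 7 — Convert to polar: |I| = 0.4081 A, ∠I = -54.9°.

I = 0.4081∠-54.9° A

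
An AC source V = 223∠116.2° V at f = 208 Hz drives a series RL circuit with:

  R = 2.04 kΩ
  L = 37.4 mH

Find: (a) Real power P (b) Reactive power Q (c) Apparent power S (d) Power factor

Step 1 — Angular frequency: ω = 2π·f = 2π·208 = 1307 rad/s.
Step 2 — Component impedances:
  R: Z = R = 2040 Ω
  L: Z = jωL = j·1307·0.0374 = 0 + j48.88 Ω
Step 3 — Series combination: Z_total = R + L = 2040 + j48.88 Ω = 2041∠1.4° Ω.
Step 4 — Source phasor: V = 223∠116.2° V = -98.46 + j200.1 V.
Step 5 — Current: I = V / Z = -0.04589 + j0.09918 A = 0.1093∠114.8° A.
Step 6 — Complex power: S = V·I* = 24.36 + j0.5837 VA.
Step 7 — Real power: P = Re(S) = 24.36 W.
Step 8 — Reactive power: Q = Im(S) = 0.5837 VAR.
Step 9 — Apparent power: |S| = 24.37 VA.
Step 10 — Power factor: PF = P/|S| = 0.9997 (lagging).

(a) P = 24.36 W  (b) Q = 0.5837 VAR  (c) S = 24.37 VA  (d) PF = 0.9997 (lagging)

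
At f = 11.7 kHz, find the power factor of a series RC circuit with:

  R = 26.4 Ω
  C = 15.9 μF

Step 1 — Angular frequency: ω = 2π·f = 2π·1.17e+04 = 7.351e+04 rad/s.
Step 2 — Component impedances:
  R: Z = R = 26.4 Ω
  C: Z = 1/(jωC) = -j/(ω·C) = 0 - j0.8555 Ω
Step 3 — Series combination: Z_total = R + C = 26.4 - j0.8555 Ω = 26.41∠-1.9° Ω.
Step 4 — Power factor: PF = cos(φ) = Re(Z)/|Z| = 26.4/26.414 = 0.9995.
Step 5 — Type: Im(Z) = -0.8555 ⇒ leading (phase φ = -1.9°).

PF = 0.9995 (leading, φ = -1.9°)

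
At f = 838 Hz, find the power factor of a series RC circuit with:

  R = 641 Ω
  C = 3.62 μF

Step 1 — Angular frequency: ω = 2π·f = 2π·838 = 5265 rad/s.
Step 2 — Component impedances:
  R: Z = R = 641 Ω
  C: Z = 1/(jωC) = -j/(ω·C) = 0 - j52.46 Ω
Step 3 — Series combination: Z_total = R + C = 641 - j52.46 Ω = 643.1∠-4.7° Ω.
Step 4 — Power factor: PF = cos(φ) = Re(Z)/|Z| = 641/643.1 = 0.9967.
Step 5 — Type: Im(Z) = -52.46 ⇒ leading (phase φ = -4.7°).

PF = 0.9967 (leading, φ = -4.7°)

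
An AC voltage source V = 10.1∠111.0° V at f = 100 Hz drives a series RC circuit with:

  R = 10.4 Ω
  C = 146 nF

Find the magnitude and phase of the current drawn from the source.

Step 1 — Angular frequency: ω = 2π·f = 2π·100 = 628.3 rad/s.
Step 2 — Component impedances:
  R: Z = R = 10.4 Ω
  C: Z = 1/(jωC) = -j/(ω·C) = 0 - j1.09e+04 Ω
Step 3 — Series combination: Z_total = R + C = 10.4 - j1.09e+04 Ω = 1.09e+04∠-89.9° Ω.
Step 4 — Source phasor: V = 10.1∠111.0° V = -3.62 + j9.429 V.
Step 5 — Ohm's law: I = V / Z_total = (-3.62 + j9.429) / (10.4 - j1.09e+04) = -0.0008653 - j0.0003312 A.
Step 6 — Convert to polar: |I| = 0.0009265 A, ∠I = -159.1°.

I = 0.0009265∠-159.1° A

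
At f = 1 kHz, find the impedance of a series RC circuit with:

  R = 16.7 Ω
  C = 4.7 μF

Step 1 — Angular frequency: ω = 2π·f = 2π·1000 = 6283 rad/s.
Step 2 — Component impedances:
  R: Z = R = 16.7 Ω
  C: Z = 1/(jωC) = -j/(ω·C) = 0 - j33.86 Ω
Step 3 — Series combination: Z_total = R + C = 16.7 - j33.86 Ω = 37.76∠-63.7° Ω.

Z = 16.7 - j33.86 Ω = 37.76∠-63.7° Ω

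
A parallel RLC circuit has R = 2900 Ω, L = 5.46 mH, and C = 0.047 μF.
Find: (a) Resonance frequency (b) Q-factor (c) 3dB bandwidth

Step 1 — Resonance: ω₀ = 1/√(LC) = 1/√(0.00546·4.7e-08) = 6.242e+04 rad/s.
Step 2 — f₀ = ω₀/(2π) = 9935 Hz.
Step 3 — Parallel Q: Q = R/(ω₀L) = 2900/(6.242e+04·0.00546) = 8.508.
Step 4 — Bandwidth: Δω = ω₀/Q = 7337 rad/s; BW = Δω/(2π) = 1168 Hz.

(a) f₀ = 9935 Hz  (b) Q = 8.508  (c) BW = 1168 Hz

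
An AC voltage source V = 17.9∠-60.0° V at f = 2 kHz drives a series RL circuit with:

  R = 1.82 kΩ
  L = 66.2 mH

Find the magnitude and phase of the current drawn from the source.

Step 1 — Angular frequency: ω = 2π·f = 2π·2000 = 1.257e+04 rad/s.
Step 2 — Component impedances:
  R: Z = R = 1820 Ω
  L: Z = jωL = j·1.257e+04·0.0662 = 0 + j831.9 Ω
Step 3 — Series combination: Z_total = R + L = 1820 + j831.9 Ω = 2001∠24.6° Ω.
Step 4 — Source phasor: V = 17.9∠-60.0° V = 8.95 - j15.5 V.
Step 5 — Ohm's law: I = V / Z_total = (8.95 - j15.5) / (1820 + j831.9) = 0.0008473 - j0.008905 A.
Step 6 — Convert to polar: |I| = 0.008945 A, ∠I = -84.6°.

I = 0.008945∠-84.6° A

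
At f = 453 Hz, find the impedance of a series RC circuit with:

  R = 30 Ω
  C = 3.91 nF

Step 1 — Angular frequency: ω = 2π·f = 2π·453 = 2846 rad/s.
Step 2 — Component impedances:
  R: Z = R = 30 Ω
  C: Z = 1/(jωC) = -j/(ω·C) = 0 - j8.986e+04 Ω
Step 3 — Series combination: Z_total = R + C = 30 - j8.986e+04 Ω = 8.986e+04∠-90.0° Ω.

Z = 30 - j8.986e+04 Ω = 8.986e+04∠-90.0° Ω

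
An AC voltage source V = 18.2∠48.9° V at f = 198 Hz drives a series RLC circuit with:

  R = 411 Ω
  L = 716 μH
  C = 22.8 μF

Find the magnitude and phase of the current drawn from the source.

Step 1 — Angular frequency: ω = 2π·f = 2π·198 = 1244 rad/s.
Step 2 — Component impedances:
  R: Z = R = 411 Ω
  L: Z = jωL = j·1244·0.000716 = 0 + j0.8908 Ω
  C: Z = 1/(jωC) = -j/(ω·C) = 0 - j35.25 Ω
Step 3 — Series combination: Z_total = R + L + C = 411 - j34.36 Ω = 412.4∠-4.8° Ω.
Step 4 — Source phasor: V = 18.2∠48.9° V = 11.96 + j13.71 V.
Step 5 — Ohm's law: I = V / Z_total = (11.96 + j13.71) / (411 - j34.36) = 0.02614 + j0.03555 A.
Step 6 — Convert to polar: |I| = 0.04413 A, ∠I = 53.7°.

I = 0.04413∠53.7° A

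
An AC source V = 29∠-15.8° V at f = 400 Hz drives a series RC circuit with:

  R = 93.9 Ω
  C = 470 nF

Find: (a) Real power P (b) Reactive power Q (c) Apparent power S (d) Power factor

Step 1 — Angular frequency: ω = 2π·f = 2π·400 = 2513 rad/s.
Step 2 — Component impedances:
  R: Z = R = 93.9 Ω
  C: Z = 1/(jωC) = -j/(ω·C) = 0 - j846.6 Ω
Step 3 — Series combination: Z_total = R + C = 93.9 - j846.6 Ω = 851.8∠-83.7° Ω.
Step 4 — Source phasor: V = 29∠-15.8° V = 27.9 - j7.896 V.
Step 5 — Current: I = V / Z = 0.01283 + j0.03154 A = 0.03405∠67.9° A.
Step 6 — Complex power: S = V·I* = 0.1088 - j0.9813 VA.
Step 7 — Real power: P = Re(S) = 0.1088 W.
Step 8 — Reactive power: Q = Im(S) = -0.9813 VAR.
Step 9 — Apparent power: |S| = 0.9874 VA.
Step 10 — Power factor: PF = P/|S| = 0.1102 (leading).

(a) P = 0.1088 W  (b) Q = -0.9813 VAR  (c) S = 0.9874 VA  (d) PF = 0.1102 (leading)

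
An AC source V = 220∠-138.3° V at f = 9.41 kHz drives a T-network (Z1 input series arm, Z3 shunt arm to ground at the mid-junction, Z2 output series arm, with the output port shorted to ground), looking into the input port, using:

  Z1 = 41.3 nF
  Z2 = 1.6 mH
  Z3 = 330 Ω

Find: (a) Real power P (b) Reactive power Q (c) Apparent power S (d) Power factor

Step 1 — Angular frequency: ω = 2π·f = 2π·9410 = 5.912e+04 rad/s.
Step 2 — Component impedances:
  Z1: Z = 1/(jωC) = -j/(ω·C) = 0 - j409.5 Ω
  Z2: Z = jωL = j·5.912e+04·0.0016 = 0 + j94.6 Ω
  Z3: Z = R = 330 Ω
Step 3 — With the output port shorted to ground, the output series arm Z2 runs from the junction to ground; the shunt arm Z3 also runs from the junction to ground. They appear in parallel: Z3 || Z2 = 25.06 + j87.42 Ω.
Step 4 — Series with input arm Z1: Z_in = Z1 + (Z3 || Z2) = 25.06 - j322.1 Ω = 323.1∠-85.6° Ω.
Step 5 — Source phasor: V = 220∠-138.3° V = -164.3 - j146.4 V.
Step 6 — Current: I = V / Z = 0.4122 - j0.542 A = 0.6809∠-52.7° A.
Step 7 — Complex power: S = V·I* = 11.62 - j149.4 VA.
Step 8 — Real power: P = Re(S) = 11.62 W.
Step 9 — Reactive power: Q = Im(S) = -149.4 VAR.
Step 10 — Apparent power: |S| = 149.8 VA.
Step 11 — Power factor: PF = P/|S| = 0.07756 (leading).

(a) P = 11.62 W  (b) Q = -149.4 VAR  (c) S = 149.8 VA  (d) PF = 0.07756 (leading)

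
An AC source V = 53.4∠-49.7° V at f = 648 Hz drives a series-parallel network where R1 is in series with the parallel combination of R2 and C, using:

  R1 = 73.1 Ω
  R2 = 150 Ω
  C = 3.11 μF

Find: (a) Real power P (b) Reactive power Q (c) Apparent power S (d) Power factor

Step 1 — Angular frequency: ω = 2π·f = 2π·648 = 4072 rad/s.
Step 2 — Component impedances:
  R1: Z = R = 73.1 Ω
  R2: Z = R = 150 Ω
  C: Z = 1/(jωC) = -j/(ω·C) = 0 - j78.97 Ω
Step 3 — Parallel branch: R2 || C = 1/(1/R2 + 1/C) = 32.56 - j61.83 Ω.
Step 4 — Series with R1: Z_total = R1 + (R2 || C) = 105.7 - j61.83 Ω = 122.4∠-30.3° Ω.
Step 5 — Source phasor: V = 53.4∠-49.7° V = 34.54 - j40.73 V.
Step 6 — Current: I = V / Z = 0.4115 - j0.1446 A = 0.4362∠-19.4° A.
Step 7 — Complex power: S = V·I* = 20.1 - j11.77 VA.
Step 8 — Real power: P = Re(S) = 20.1 W.
Step 9 — Reactive power: Q = Im(S) = -11.77 VAR.
Step 10 — Apparent power: |S| = 23.29 VA.
Step 11 — Power factor: PF = P/|S| = 0.8631 (leading).

(a) P = 20.1 W  (b) Q = -11.77 VAR  (c) S = 23.29 VA  (d) PF = 0.8631 (leading)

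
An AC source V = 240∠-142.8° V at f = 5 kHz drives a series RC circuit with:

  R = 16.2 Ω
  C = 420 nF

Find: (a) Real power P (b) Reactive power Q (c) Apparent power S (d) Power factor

Step 1 — Angular frequency: ω = 2π·f = 2π·5000 = 3.142e+04 rad/s.
Step 2 — Component impedances:
  R: Z = R = 16.2 Ω
  C: Z = 1/(jωC) = -j/(ω·C) = 0 - j75.79 Ω
Step 3 — Series combination: Z_total = R + C = 16.2 - j75.79 Ω = 77.5∠-77.9° Ω.
Step 4 — Source phasor: V = 240∠-142.8° V = -191.2 - j145.1 V.
Step 5 — Current: I = V / Z = 1.315 - j2.804 A = 3.097∠-64.9° A.
Step 6 — Complex power: S = V·I* = 155.4 - j726.8 VA.
Step 7 — Real power: P = Re(S) = 155.4 W.
Step 8 — Reactive power: Q = Im(S) = -726.8 VAR.
Step 9 — Apparent power: |S| = 743.2 VA.
Step 10 — Power factor: PF = P/|S| = 0.209 (leading).

(a) P = 155.4 W  (b) Q = -726.8 VAR  (c) S = 743.2 VA  (d) PF = 0.209 (leading)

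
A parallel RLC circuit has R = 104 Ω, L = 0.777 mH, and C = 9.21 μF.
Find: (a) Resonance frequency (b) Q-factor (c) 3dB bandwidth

Step 1 — Resonance: ω₀ = 1/√(LC) = 1/√(0.000777·9.21e-06) = 1.182e+04 rad/s.
Step 2 — f₀ = ω₀/(2π) = 1881 Hz.
Step 3 — Parallel Q: Q = R/(ω₀L) = 104/(1.182e+04·0.000777) = 11.32.
Step 4 — Bandwidth: Δω = ω₀/Q = 1044 rad/s; BW = Δω/(2π) = 166.2 Hz.

(a) f₀ = 1881 Hz  (b) Q = 11.32  (c) BW = 166.2 Hz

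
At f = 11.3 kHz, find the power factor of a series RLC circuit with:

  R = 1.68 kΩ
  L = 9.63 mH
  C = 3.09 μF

Step 1 — Angular frequency: ω = 2π·f = 2π·1.13e+04 = 7.1e+04 rad/s.
Step 2 — Component impedances:
  R: Z = R = 1680 Ω
  L: Z = jωL = j·7.1e+04·0.00963 = 0 + j683.7 Ω
  C: Z = 1/(jωC) = -j/(ω·C) = 0 - j4.558 Ω
Step 3 — Series combination: Z_total = R + L + C = 1680 + j679.2 Ω = 1812∠22.0° Ω.
Step 4 — Power factor: PF = cos(φ) = Re(Z)/|Z| = 1680/1812.1 = 0.9271.
Step 5 — Type: Im(Z) = 679.2 ⇒ lagging (phase φ = 22.0°).

PF = 0.9271 (lagging, φ = 22.0°)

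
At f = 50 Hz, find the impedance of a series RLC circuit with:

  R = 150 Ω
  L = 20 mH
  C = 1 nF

Step 1 — Angular frequency: ω = 2π·f = 2π·50 = 314.2 rad/s.
Step 2 — Component impedances:
  R: Z = R = 150 Ω
  L: Z = jωL = j·314.2·0.02 = 0 + j6.283 Ω
  C: Z = 1/(jωC) = -j/(ω·C) = 0 - j3.183e+06 Ω
Step 3 — Series combination: Z_total = R + L + C = 150 - j3.183e+06 Ω = 3.183e+06∠-90.0° Ω.

Z = 150 - j3.183e+06 Ω = 3.183e+06∠-90.0° Ω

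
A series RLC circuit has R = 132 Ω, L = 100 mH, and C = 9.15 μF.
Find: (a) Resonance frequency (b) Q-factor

Step 1 — Resonance condition Im(Z)=0 gives ω₀ = 1/√(LC).
Step 2 — ω₀ = 1/√(0.1·9.15e-06) = 1045 rad/s.
Step 3 — f₀ = ω₀/(2π) = 166.4 Hz.
Step 4 — Series Q: Q = ω₀L/R = 1045·0.1/132 = 0.792.

(a) f₀ = 166.4 Hz  (b) Q = 0.792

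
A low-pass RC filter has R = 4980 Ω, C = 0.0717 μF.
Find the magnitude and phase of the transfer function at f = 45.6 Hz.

Step 1 — Angular frequency: ω = 2π·45.6 = 286.5 rad/s.
Step 2 — Transfer function: H(jω) = 1/(1 + jωRC).
Step 3 — Denominator: 1 + jωRC = 1 + j·286.5·4980·7.17e-08 = 1 + j0.1023.
Step 4 — H = 0.9896 - j0.1012.
Step 5 — Magnitude: |H| = 0.9948 (-0.0 dB); phase: φ = -5.8°.

|H| = 0.9948 (-0.0 dB), φ = -5.8°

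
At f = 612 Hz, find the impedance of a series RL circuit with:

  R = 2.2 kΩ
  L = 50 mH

Step 1 — Angular frequency: ω = 2π·f = 2π·612 = 3845 rad/s.
Step 2 — Component impedances:
  R: Z = R = 2200 Ω
  L: Z = jωL = j·3845·0.05 = 0 + j192.3 Ω
Step 3 — Series combination: Z_total = R + L = 2200 + j192.3 Ω = 2208∠5.0° Ω.

Z = 2200 + j192.3 Ω = 2208∠5.0° Ω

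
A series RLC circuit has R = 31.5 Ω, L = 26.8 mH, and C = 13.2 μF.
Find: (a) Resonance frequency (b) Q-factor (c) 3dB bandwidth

Step 1 — Resonance: ω₀ = 1/√(LC) = 1/√(0.0268·1.32e-05) = 1681 rad/s.
Step 2 — f₀ = ω₀/(2π) = 267.6 Hz.
Step 3 — Series Q: Q = ω₀L/R = 1681·0.0268/31.5 = 1.43.
Step 4 — Bandwidth: Δω = ω₀/Q = 1175 rad/s; BW = Δω/(2π) = 187.1 Hz.

(a) f₀ = 267.6 Hz  (b) Q = 1.43  (c) BW = 187.1 Hz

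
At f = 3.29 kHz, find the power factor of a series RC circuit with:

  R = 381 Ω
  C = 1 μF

Step 1 — Angular frequency: ω = 2π·f = 2π·3290 = 2.067e+04 rad/s.
Step 2 — Component impedances:
  R: Z = R = 381 Ω
  C: Z = 1/(jωC) = -j/(ω·C) = 0 - j48.38 Ω
Step 3 — Series combination: Z_total = R + C = 381 - j48.38 Ω = 384.1∠-7.2° Ω.
Step 4 — Power factor: PF = cos(φ) = Re(Z)/|Z| = 381/384.06 = 0.992.
Step 5 — Type: Im(Z) = -48.38 ⇒ leading (phase φ = -7.2°).

PF = 0.992 (leading, φ = -7.2°)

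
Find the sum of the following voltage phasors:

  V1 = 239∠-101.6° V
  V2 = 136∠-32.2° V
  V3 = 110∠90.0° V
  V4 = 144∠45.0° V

Step 1 — Convert each phasor to rectangular form:
  V1 = 239·(cos(-101.6°) + j·sin(-101.6°)) = -48.06 - j234.1 V
  V2 = 136·(cos(-32.2°) + j·sin(-32.2°)) = 115.1 - j72.47 V
  V3 = 110·(cos(90.0°) + j·sin(90.0°)) = 0 + j110 V
  V4 = 144·(cos(45.0°) + j·sin(45.0°)) = 101.8 + j101.8 V
Step 2 — Sum components: V_total = 168.8 - j94.77 V.
Step 3 — Convert to polar: |V_total| = 193.6 V, ∠V_total = -29.3°.

V_total = 193.6∠-29.3° V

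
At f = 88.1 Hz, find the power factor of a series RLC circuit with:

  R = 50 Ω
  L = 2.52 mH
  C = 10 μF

Step 1 — Angular frequency: ω = 2π·f = 2π·88.1 = 553.5 rad/s.
Step 2 — Component impedances:
  R: Z = R = 50 Ω
  L: Z = jωL = j·553.5·0.00252 = 0 + j1.395 Ω
  C: Z = 1/(jωC) = -j/(ω·C) = 0 - j180.7 Ω
Step 3 — Series combination: Z_total = R + L + C = 50 - j179.3 Ω = 186.1∠-74.4° Ω.
Step 4 — Power factor: PF = cos(φ) = Re(Z)/|Z| = 50/186.1 = 0.2687.
Step 5 — Type: Im(Z) = -179.3 ⇒ leading (phase φ = -74.4°).

PF = 0.2687 (leading, φ = -74.4°)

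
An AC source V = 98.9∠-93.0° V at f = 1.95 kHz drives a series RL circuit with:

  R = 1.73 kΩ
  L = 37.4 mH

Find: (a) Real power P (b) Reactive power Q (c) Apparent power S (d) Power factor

Step 1 — Angular frequency: ω = 2π·f = 2π·1950 = 1.225e+04 rad/s.
Step 2 — Component impedances:
  R: Z = R = 1730 Ω
  L: Z = jωL = j·1.225e+04·0.0374 = 0 + j458.2 Ω
Step 3 — Series combination: Z_total = R + L = 1730 + j458.2 Ω = 1790∠14.8° Ω.
Step 4 — Source phasor: V = 98.9∠-93.0° V = -5.176 - j98.76 V.
Step 5 — Current: I = V / Z = -0.01693 - j0.05261 A = 0.05526∠-107.8° A.
Step 6 — Complex power: S = V·I* = 5.283 + j1.399 VA.
Step 7 — Real power: P = Re(S) = 5.283 W.
Step 8 — Reactive power: Q = Im(S) = 1.399 VAR.
Step 9 — Apparent power: |S| = 5.465 VA.
Step 10 — Power factor: PF = P/|S| = 0.9667 (lagging).

(a) P = 5.283 W  (b) Q = 1.399 VAR  (c) S = 5.465 VA  (d) PF = 0.9667 (lagging)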